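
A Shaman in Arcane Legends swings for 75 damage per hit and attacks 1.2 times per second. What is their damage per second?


DPS = damage * attack_speed
= 75 * 1.2
= 90.0

90.0 DPS


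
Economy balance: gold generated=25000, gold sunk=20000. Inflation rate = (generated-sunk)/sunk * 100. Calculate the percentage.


Net gold = 25000 - 20000 = 5000
Inflation rate = net / sunk * 100 = 5000 / 20000 * 100
= 0.25 * 100
= 25.00%

25.00%


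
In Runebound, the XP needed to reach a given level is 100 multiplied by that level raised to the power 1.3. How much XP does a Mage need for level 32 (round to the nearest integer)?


XP = 100 * level^1.3
Substitute level = 32:
XP = 100 * 32^1.3
= 100 * 90.5097
= 9051

9051 XP


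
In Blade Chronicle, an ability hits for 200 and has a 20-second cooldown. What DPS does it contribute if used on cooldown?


DPS = damage / cooldown
= 200 / 20
= 10.00

10.00 DPS


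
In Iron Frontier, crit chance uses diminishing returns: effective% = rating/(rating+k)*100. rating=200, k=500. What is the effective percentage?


effective% = rating / (rating + k) * 100
= 200 / (200 + 500) * 100
= 200 / 700 * 100
= 0.285714 * 100
= 28.57%

28.57%


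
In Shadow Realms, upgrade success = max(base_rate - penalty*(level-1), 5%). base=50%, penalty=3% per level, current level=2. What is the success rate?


raw_rate = 50 - 3 * (2 - 1)
= 50 - 3 * 1
= 50 - 3
= 47
Apply floor: max(47, 5) = 47%

47%


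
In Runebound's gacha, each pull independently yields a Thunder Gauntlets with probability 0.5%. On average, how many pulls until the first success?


Expected pulls for a geometric distribution = 1/p = 100 / rate%
= 100 / 0.5
= 200.0

200.0 pulls


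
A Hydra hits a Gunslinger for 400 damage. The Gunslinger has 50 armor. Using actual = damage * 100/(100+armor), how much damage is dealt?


actual = 400 * 100 / (100 + 50)
= 400 * 100 / 150
= 40000 / 150
= 266.67

266.67 damage


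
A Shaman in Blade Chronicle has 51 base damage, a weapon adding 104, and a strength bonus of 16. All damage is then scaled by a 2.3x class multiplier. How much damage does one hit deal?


Sum base + weapon + str = 51 + 104 + 16 = 171
Multiply by 2.3:
171 * 2.3 = 393.3

393.3 damage


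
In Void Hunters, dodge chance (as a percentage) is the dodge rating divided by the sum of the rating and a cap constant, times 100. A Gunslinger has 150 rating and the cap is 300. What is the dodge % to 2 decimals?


dodge% = 150 / (150 + 300) * 100
= 150 / 450 * 100
= 0.333333 * 100
= 33.33%

33.33%


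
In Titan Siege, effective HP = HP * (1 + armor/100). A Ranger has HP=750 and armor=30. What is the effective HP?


EHP = 750 * (1 + 30/100)
= 750 * (1 + 0.3)
= 750 * 1.3
= 975.0

975.0 EHP


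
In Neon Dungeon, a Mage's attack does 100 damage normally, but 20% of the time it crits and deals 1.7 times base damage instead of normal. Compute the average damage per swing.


E[dmg] = base * (1 + crit_chance * (crit_mult - 1))
cc as decimal = 20/100 = 0.2
cm - 1 = 1.7 - 1 = 0.7
Bonus factor = 0.2 * 0.7 = 0.14
Total multiplier = 1 + 0.14 = 1.14
Expected damage = 100 * 1.14 = 114.00

114.00 damage


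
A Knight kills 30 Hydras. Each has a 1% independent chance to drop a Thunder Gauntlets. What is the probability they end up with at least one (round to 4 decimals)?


P(at least one) = 1 - P(none) = 1 - (1-p)^n
p = 1/100 = 0.01
1 - p = 0.99
(1 - p)^30 = 0.99^30 = 0.739700
P(at least one) = 1 - 0.739700 = 0.2603

0.2603


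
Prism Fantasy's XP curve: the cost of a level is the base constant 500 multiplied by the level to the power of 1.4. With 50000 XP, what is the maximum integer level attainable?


XP = 500 * level^1.4, so level = (XP / 500)^(1/1.4)
= (50000 / 500)^(1/1.4)
= 100.0^0.7143
= 26.827
Floor: level = 26

level 26


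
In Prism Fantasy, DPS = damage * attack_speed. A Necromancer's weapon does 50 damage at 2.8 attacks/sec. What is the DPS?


DPS = damage * attack_speed
= 50 * 2.8
= 140.0

140.0 DPS


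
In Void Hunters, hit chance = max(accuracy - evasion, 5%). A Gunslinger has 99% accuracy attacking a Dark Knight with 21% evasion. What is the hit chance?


accuracy - evasion = 99 - 21 = 78
Apply floor: max(78, 5) = 78
Hit chance = 78%

78%


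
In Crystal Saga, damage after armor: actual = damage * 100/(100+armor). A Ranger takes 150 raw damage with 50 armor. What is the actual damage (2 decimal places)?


actual = 150 * 100 / (100 + 50)
= 150 * 100 / 150
= 15000 / 150
= 100.00

100.00 damage


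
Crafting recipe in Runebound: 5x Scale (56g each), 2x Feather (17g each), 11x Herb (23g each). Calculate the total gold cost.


Cost breakdown:
  Scale: 5 * 56 = 280
  Feather: 2 * 17 = 34
  Herb: 11 * 23 = 253
Total = 280 + 34 + 253 = 567

567 gold


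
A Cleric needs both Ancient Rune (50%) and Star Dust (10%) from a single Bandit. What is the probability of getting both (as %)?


For independent events, P(both) = P(A) * P(B)
= 50% * 10%
= 500 / 100 %
= 5.0%

5.0%


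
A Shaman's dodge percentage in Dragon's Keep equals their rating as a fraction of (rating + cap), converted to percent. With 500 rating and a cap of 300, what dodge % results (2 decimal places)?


dodge% = 500 / (500 + 300) * 100
= 500 / 800 * 100
= 0.625 * 100
= 62.50%

62.50%


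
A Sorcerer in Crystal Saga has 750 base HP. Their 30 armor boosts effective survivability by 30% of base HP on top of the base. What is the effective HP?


EHP = 750 * (1 + 30/100)
= 750 * (1 + 0.3)
= 750 * 1.3
= 975.0

975.0 EHP


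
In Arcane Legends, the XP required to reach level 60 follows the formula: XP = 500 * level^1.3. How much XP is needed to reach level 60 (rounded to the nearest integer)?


XP = 500 * level^1.3
Substitute level = 60:
XP = 500 * 60^1.3
= 500 * 204.9258
= 102463

102463 XP


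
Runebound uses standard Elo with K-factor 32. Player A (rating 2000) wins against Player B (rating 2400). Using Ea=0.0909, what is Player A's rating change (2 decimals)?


Elo update: delta = K * (S - Ea), where S = 1 (wins)
S - Ea = 1 - 0.0909 = 0.9091
Rating change = 32 * 0.9091
= 29.09

29.09 rating points


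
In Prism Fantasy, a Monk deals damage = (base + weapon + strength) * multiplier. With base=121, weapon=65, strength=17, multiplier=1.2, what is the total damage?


Sum base + weapon + str = 121 + 65 + 17 = 203
Multiply by 1.2:
203 * 1.2 = 243.6

243.6 damage


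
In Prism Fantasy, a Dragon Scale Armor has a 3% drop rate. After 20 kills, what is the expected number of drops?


Expected drops = kills * (drop_rate / 100)
= 20 * (3 / 100)
= 20 * 0.03
= 0.6

0.6 drops


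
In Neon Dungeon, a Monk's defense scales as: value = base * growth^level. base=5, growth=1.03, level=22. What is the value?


value = base * growth^level
= 5 * 1.03^22
= 5 * 1.916103
= 9.58

9.58 defense


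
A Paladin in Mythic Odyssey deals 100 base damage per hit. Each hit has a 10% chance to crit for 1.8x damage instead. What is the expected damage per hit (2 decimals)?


E[dmg] = base * (1 + crit_chance * (crit_mult - 1))
cc as decimal = 10/100 = 0.1
cm - 1 = 1.8 - 1 = 0.8
Bonus factor = 0.1 * 0.8 = 0.08
Total multiplier = 1 + 0.08 = 1.08
Expected damage = 100 * 1.08 = 108.00

108.00 damage


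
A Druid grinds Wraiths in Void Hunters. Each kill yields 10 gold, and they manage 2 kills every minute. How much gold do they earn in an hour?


Gold per minute = 10 * 2 = 20
Gold per hour = 20 * 60 = 1200

1200 gold/hour


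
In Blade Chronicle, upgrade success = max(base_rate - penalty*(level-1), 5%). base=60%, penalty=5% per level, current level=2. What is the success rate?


raw_rate = 60 - 5 * (2 - 1)
= 60 - 5 * 1
= 60 - 5
= 55
Apply floor: max(55, 5) = 55%

55%


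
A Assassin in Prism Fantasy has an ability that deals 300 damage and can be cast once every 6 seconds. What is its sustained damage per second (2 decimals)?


DPS = damage / cooldown
= 300 / 6
= 50.00

50.00 DPS


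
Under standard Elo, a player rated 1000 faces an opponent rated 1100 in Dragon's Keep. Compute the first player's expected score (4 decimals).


Elo expected score: Ea = 1/(1 + 10^((Rb-Ra)/400))
Rb - Ra = 1100 - 1000 = 100
(Rb-Ra)/400 = 100/400 = 0.25
10^0.25 = 1.778279
Ea = 1/(1 + 1.778279) = 1/2.778279 = 0.3599

0.3599


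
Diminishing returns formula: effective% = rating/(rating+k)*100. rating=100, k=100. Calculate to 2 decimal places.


effective% = rating / (rating + k) * 100
= 100 / (100 + 100) * 100
= 100 / 200 * 100
= 0.5 * 100
= 50.00%

50.00%


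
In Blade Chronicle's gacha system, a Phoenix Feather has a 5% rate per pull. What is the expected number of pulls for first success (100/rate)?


Expected pulls for a geometric distribution = 1/p = 100 / rate%
= 100 / 5
= 20.0

20.0 pulls


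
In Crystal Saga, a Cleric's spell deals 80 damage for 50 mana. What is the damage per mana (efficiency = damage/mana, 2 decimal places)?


Efficiency = damage / mana
= 80 / 50
= 1.60

1.60 dmg/mana


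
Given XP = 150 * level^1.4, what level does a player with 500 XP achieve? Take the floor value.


XP = 150 * level^1.4, so level = (XP / 150)^(1/1.4)
= (500 / 150)^(1/1.4)
= 3.3333^0.7143
= 2.3631
Floor: level = 2

level 2


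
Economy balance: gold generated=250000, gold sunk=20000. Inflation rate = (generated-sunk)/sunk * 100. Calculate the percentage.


Net gold = 250000 - 20000 = 230000
Inflation rate = net / sunk * 100 = 230000 / 20000 * 100
= 11.5 * 100
= 1150.00%

1150.00%


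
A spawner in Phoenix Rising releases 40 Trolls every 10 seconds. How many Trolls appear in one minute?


Spawns per minute = count * (60 / interval)
= 40 * (60 / 10)
= 40 * 6.0
= 240.0

240.0 per minute


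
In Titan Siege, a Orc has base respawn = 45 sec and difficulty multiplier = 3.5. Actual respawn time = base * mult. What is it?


Respawn time = base * multiplier
= 45 * 3.5
= 157.5 seconds

157.5 seconds


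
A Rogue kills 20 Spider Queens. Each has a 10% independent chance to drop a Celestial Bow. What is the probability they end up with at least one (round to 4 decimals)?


P(at least one) = 1 - P(none) = 1 - (1-p)^n
p = 10/100 = 0.1
1 - p = 0.9
(1 - p)^20 = 0.9^20 = 0.121577
P(at least one) = 1 - 0.121577 = 0.8784

0.8784


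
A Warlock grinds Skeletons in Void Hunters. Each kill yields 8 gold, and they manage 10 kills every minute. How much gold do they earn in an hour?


Gold per minute = 8 * 10 = 80
Gold per hour = 80 * 60 = 4800

4800 gold/hour


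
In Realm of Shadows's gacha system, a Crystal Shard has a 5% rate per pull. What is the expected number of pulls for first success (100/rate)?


Expected pulls for a geometric distribution = 1/p = 100 / rate%
= 100 / 5
= 20.0

20.0 pulls


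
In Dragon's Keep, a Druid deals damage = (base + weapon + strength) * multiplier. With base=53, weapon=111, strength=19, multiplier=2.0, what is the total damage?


Sum base + weapon + str = 53 + 111 + 19 = 183
Multiply by 2.0:
183 * 2.0 = 366.0

366.0 damage


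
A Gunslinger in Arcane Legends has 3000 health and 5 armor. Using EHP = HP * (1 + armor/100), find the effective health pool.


EHP = 3000 * (1 + 5/100)
= 3000 * (1 + 0.05)
= 3000 * 1.05
= 3150.0

3150.0 EHP


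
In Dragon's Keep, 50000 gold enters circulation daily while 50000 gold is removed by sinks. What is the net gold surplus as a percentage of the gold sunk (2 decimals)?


Net gold = 50000 - 50000 = 0
Inflation rate = net / sunk * 100 = 0 / 50000 * 100
= 0.0 * 100
= 0.00%

0.00%


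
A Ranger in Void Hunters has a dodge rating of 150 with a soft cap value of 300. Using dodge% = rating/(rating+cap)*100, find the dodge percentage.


dodge% = 150 / (150 + 300) * 100
= 150 / 450 * 100
= 0.333333 * 100
= 33.33%

33.33%


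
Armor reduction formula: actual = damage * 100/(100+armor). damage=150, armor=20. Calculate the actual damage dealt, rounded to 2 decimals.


actual = 150 * 100 / (100 + 20)
= 150 * 100 / 120
= 15000 / 120
= 125.00

125.00 damage


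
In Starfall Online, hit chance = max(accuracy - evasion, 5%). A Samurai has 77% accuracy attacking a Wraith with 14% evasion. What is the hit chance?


accuracy - evasion = 77 - 14 = 63
Apply floor: max(63, 5) = 63
Hit chance = 63%

63%


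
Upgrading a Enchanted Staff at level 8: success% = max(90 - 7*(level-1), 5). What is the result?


raw_rate = 90 - 7 * (8 - 1)
= 90 - 7 * 7
= 90 - 49
= 41
Apply floor: max(41, 5) = 41%

41%


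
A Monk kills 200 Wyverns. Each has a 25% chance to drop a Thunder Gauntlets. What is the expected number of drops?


Expected drops = kills * (drop_rate / 100)
= 200 * (25 / 100)
= 200 * 0.25
= 50.0

50.0 drops


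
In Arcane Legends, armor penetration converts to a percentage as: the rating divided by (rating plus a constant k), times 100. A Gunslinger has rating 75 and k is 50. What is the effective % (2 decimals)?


effective% = rating / (rating + k) * 100
= 75 / (75 + 50) * 100
= 75 / 125 * 100
= 0.6 * 100
= 60.00%

60.00%


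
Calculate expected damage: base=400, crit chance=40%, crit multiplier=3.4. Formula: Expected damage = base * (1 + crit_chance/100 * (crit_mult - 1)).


E[dmg] = base * (1 + crit_chance * (crit_mult - 1))
cc as decimal = 40/100 = 0.4
cm - 1 = 3.4 - 1 = 2.4
Bonus factor = 0.4 * 2.4 = 0.96
Total multiplier = 1 + 0.96 = 1.96
Expected damage = 400 * 1.96 = 784.00

784.00 damage


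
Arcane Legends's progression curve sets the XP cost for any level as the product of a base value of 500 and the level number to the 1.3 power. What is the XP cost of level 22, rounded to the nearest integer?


XP = 500 * level^1.3
Substitute level = 22:
XP = 500 * 22^1.3
= 500 * 55.6096
= 27805

27805 XP


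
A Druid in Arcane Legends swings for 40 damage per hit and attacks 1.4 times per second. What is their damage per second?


DPS = damage * attack_speed
= 40 * 1.4
= 56.0

56.0 DPS


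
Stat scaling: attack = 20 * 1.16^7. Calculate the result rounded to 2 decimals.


value = base * growth^level
= 20 * 1.16^7
= 20 * 2.82622
= 56.52

56.52 attack


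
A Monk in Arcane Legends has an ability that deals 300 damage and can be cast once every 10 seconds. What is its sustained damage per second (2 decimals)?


DPS = damage / cooldown
= 300 / 10
= 30.00

30.00 DPS


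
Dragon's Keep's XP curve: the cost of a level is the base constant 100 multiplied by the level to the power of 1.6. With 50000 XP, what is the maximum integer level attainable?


XP = 100 * level^1.6, so level = (XP / 100)^(1/1.6)
= (50000 / 100)^(1/1.6)
= 500.0^0.625
= 48.6246
Floor: level = 48

level 48


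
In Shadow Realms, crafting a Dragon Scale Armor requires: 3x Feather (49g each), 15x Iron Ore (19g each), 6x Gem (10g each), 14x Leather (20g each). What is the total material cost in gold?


Cost breakdown:
  Feather: 3 * 49 = 147
  Iron Ore: 15 * 19 = 285
  Gem: 6 * 10 = 60
  Leather: 14 * 20 = 280
Total = 147 + 285 + 60 + 280 = 772

772 gold


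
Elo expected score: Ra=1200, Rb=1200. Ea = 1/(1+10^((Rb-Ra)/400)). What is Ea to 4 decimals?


Elo expected score: Ea = 1/(1 + 10^((Rb-Ra)/400))
Rb - Ra = 1200 - 1200 = 0
(Rb-Ra)/400 = 0/400 = 0.0
10^0.0 = 1.0
Ea = 1/(1 + 1.0) = 1/2.0 = 0.5000

0.5000


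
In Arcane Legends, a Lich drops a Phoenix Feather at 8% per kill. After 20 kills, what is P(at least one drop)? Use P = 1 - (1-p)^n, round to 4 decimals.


P(at least one) = 1 - P(none) = 1 - (1-p)^n
p = 8/100 = 0.08
1 - p = 0.92
(1 - p)^20 = 0.92^20 = 0.188693
P(at least one) = 1 - 0.188693 = 0.8113

0.8113


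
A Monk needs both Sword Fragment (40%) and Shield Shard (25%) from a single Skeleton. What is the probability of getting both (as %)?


For independent events, P(both) = P(A) * P(B)
= 40% * 25%
= 1000 / 100 %
= 10.0%

10.0%


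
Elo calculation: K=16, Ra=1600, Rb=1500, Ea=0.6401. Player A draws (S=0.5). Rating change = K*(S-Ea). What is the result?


Elo update: delta = K * (S - Ea), where S = 0.5 (draws)
S - Ea = 0.5 - 0.6401 = -0.1401
Rating change = 16 * -0.1401
= -2.24

-2.24 rating points


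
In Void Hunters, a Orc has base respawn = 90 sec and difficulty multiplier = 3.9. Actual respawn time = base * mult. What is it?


Respawn time = base * multiplier
= 90 * 3.9
= 351.0 seconds

351.0 seconds


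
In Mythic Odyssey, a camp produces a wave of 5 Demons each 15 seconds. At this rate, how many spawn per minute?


Spawns per minute = count * (60 / interval)
= 5 * (60 / 15)
= 5 * 4.0
= 20.0

20.0 per minute


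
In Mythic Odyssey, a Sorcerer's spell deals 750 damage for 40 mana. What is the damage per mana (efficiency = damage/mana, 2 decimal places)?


Efficiency = damage / mana
= 750 / 40
= 18.75

18.75 dmg/mana


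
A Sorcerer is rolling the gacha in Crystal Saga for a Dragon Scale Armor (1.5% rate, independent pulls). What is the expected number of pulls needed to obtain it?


Expected pulls for a geometric distribution = 1/p = 100 / rate%
= 100 / 1.5
= 66.67

66.67 pulls


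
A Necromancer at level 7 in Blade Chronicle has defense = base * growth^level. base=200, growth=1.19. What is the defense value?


value = base * growth^level
= 200 * 1.19^7
= 200 * 3.379315
= 675.86

675.86 defense


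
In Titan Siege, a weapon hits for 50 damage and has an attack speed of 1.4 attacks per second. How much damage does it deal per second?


DPS = damage * attack_speed
= 50 * 1.4
= 70.0

70.0 DPS


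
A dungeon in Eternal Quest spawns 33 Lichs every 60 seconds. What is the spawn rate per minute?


Spawns per minute = count * (60 / interval)
= 33 * (60 / 60)
= 33 * 1.0
= 33.0

33.0 per minute


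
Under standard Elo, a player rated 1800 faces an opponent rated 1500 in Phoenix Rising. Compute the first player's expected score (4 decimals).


Elo expected score: Ea = 1/(1 + 10^((Rb-Ra)/400))
Rb - Ra = 1500 - 1800 = -300
(Rb-Ra)/400 = -300/400 = -0.75
10^-0.75 = 0.177828
Ea = 1/(1 + 0.177828) = 1/1.177828 = 0.8490

0.8490


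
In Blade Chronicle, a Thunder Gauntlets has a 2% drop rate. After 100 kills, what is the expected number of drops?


Expected drops = kills * (drop_rate / 100)
= 100 * (2 / 100)
= 100 * 0.02
= 2.0

2.0 drops


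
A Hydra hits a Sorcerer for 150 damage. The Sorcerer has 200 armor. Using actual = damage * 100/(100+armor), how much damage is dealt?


actual = 150 * 100 / (100 + 200)
= 150 * 100 / 300
= 15000 / 300
= 50.00

50.00 damage


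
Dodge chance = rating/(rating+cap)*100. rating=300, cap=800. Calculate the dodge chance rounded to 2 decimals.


dodge% = 300 / (300 + 800) * 100
= 300 / 1100 * 100
= 0.272727 * 100
= 27.27%

27.27%


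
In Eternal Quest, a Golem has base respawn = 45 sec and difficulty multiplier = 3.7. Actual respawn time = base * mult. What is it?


Respawn time = base * multiplier
= 45 * 3.7
= 166.5 seconds

166.5 seconds


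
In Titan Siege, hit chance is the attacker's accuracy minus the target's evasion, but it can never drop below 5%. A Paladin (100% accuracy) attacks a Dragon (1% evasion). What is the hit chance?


accuracy - evasion = 100 - 1 = 99
Apply floor: max(99, 5) = 99
Hit chance = 99%

99%


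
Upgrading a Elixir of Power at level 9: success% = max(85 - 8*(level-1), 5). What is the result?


raw_rate = 85 - 8 * (9 - 1)
= 85 - 8 * 8
= 85 - 64
= 21
Apply floor: max(21, 5) = 21%

21%


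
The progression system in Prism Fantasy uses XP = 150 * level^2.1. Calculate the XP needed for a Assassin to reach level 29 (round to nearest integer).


XP = 150 * level^2.1
Substitute level = 29:
XP = 150 * 29^2.1
= 150 * 1177.703
= 176655

176655 XP


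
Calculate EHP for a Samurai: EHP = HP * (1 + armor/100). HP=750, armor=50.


EHP = 750 * (1 + 50/100)
= 750 * (1 + 0.5)
= 750 * 1.5
= 1125.0

1125.0 EHP


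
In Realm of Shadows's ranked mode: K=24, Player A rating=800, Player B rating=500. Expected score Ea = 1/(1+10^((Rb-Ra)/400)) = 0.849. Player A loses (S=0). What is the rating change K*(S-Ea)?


Elo update: delta = K * (S - Ea), where S = 0 (loses)
S - Ea = 0 - 0.849 = -0.849
Rating change = 24 * -0.849
= -20.38

-20.38 rating points


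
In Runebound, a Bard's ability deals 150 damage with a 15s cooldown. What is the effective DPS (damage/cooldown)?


DPS = damage / cooldown
= 150 / 15
= 10.00

10.00 DPS


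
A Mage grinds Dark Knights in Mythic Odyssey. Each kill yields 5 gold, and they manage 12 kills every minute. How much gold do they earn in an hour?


Gold per minute = 5 * 12 = 60
Gold per hour = 60 * 60 = 3600

3600 gold/hour


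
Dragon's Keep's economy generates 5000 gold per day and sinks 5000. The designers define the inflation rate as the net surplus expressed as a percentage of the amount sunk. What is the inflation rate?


Net gold = 5000 - 5000 = 0
Inflation rate = net / sunk * 100 = 0 / 5000 * 100
= 0.0 * 100
= 0.00%

0.00%


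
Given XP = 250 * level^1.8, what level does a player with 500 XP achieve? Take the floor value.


XP = 250 * level^1.8, so level = (XP / 250)^(1/1.8)
= (500 / 250)^(1/1.8)
= 2.0^0.5556
= 1.4697
Floor: level = 1

level 1


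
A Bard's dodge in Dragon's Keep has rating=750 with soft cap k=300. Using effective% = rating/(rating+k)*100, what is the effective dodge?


effective% = rating / (rating + k) * 100
= 750 / (750 + 300) * 100
= 750 / 1050 * 100
= 0.714286 * 100
= 71.43%

71.43%


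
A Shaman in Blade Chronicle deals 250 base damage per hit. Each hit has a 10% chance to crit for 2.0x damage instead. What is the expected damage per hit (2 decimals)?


E[dmg] = base * (1 + crit_chance * (crit_mult - 1))
cc as decimal = 10/100 = 0.1
cm - 1 = 2.0 - 1 = 1.0
Bonus factor = 0.1 * 1.0 = 0.1
Total multiplier = 1 + 0.1 = 1.1
Expected damage = 250 * 1.1 = 275.00

275.00 damage


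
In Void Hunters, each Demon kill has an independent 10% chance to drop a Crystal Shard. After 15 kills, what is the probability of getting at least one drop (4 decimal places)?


P(at least one) = 1 - P(none) = 1 - (1-p)^n
p = 10/100 = 0.1
1 - p = 0.9
(1 - p)^15 = 0.9^15 = 0.205891
P(at least one) = 1 - 0.205891 = 0.7941

0.7941


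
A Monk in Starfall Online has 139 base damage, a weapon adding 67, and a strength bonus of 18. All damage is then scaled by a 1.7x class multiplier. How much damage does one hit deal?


Sum base + weapon + str = 139 + 67 + 18 = 224
Multiply by 1.7:
224 * 1.7 = 380.8

380.8 damage


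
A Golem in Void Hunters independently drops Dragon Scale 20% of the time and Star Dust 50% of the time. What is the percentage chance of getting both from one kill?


For independent events, P(both) = P(A) * P(B)
= 20% * 50%
= 1000 / 100 %
= 10.0%

10.0%


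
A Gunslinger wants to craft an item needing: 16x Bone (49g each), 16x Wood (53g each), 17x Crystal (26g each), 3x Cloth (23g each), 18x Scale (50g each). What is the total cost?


Cost breakdown:
  Bone: 16 * 49 = 784
  Wood: 16 * 53 = 848
  Crystal: 17 * 26 = 442
  Cloth: 3 * 23 = 69
  Scale: 18 * 50 = 900
Total = 784 + 848 + 442 + 69 + 900 = 3043

3043 gold


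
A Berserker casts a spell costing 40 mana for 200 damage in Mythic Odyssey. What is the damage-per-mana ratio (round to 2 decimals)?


Efficiency = damage / mana
= 200 / 40
= 5.00

5.00 dmg/mana


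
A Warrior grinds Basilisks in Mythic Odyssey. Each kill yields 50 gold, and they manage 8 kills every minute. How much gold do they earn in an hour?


Gold per minute = 50 * 8 = 400
Gold per hour = 400 * 60 = 24000

24000 gold/hour


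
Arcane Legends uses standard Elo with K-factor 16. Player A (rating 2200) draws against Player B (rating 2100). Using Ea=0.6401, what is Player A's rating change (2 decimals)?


Elo update: delta = K * (S - Ea), where S = 0.5 (draws)
S - Ea = 0.5 - 0.6401 = -0.1401
Rating change = 16 * -0.1401
= -2.24

-2.24 rating points


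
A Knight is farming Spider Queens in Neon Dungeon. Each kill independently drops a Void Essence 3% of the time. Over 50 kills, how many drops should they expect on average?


Expected drops = kills * (drop_rate / 100)
= 50 * (3 / 100)
= 50 * 0.03
= 1.5

1.5 drops


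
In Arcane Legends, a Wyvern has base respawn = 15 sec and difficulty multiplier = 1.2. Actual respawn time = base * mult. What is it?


Respawn time = base * multiplier
= 15 * 1.2
= 18.0 seconds

18.0 seconds


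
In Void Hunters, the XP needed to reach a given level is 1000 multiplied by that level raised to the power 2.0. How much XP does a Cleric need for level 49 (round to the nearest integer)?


XP = 1000 * level^2.0
Substitute level = 49:
XP = 1000 * 49^2.0
= 1000 * 2401.0
= 2401000

2401000 XP


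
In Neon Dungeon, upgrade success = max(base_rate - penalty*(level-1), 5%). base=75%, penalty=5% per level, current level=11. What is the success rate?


raw_rate = 75 - 5 * (11 - 1)
= 75 - 5 * 10
= 75 - 50
= 25
Apply floor: max(25, 5) = 25%

25%


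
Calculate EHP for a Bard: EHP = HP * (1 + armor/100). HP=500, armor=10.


EHP = 500 * (1 + 10/100)
= 500 * (1 + 0.1)
= 500 * 1.1
= 550.0

550.0 EHP


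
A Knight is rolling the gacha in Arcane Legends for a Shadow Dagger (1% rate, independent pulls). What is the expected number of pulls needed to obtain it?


Expected pulls for a geometric distribution = 1/p = 100 / rate%
= 100 / 1
= 100.0

100.0 pulls


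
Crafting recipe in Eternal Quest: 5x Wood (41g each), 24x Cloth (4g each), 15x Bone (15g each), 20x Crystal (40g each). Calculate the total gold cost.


Cost breakdown:
  Wood: 5 * 41 = 205
  Cloth: 24 * 4 = 96
  Bone: 15 * 15 = 225
  Crystal: 20 * 40 = 800
Total = 205 + 96 + 225 + 800 = 1326

1326 gold


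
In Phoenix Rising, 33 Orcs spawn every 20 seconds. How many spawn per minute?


Spawns per minute = count * (60 / interval)
= 33 * (60 / 20)
= 33 * 3.0
= 99.0

99.0 per minute


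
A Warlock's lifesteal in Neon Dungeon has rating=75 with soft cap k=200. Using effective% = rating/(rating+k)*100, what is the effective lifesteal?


effective% = rating / (rating + k) * 100
= 75 / (75 + 200) * 100
= 75 / 275 * 100
= 0.272727 * 100
= 27.27%

27.27%


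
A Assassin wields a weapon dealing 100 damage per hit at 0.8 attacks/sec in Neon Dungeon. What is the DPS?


DPS = damage * attack_speed
= 100 * 0.8
= 80.0

80.0 DPS


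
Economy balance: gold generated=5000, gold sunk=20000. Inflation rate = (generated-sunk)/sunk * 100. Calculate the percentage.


Net gold = 5000 - 20000 = -15000
Inflation rate = net / sunk * 100 = -15000 / 20000 * 100
= -0.75 * 100
= -75.00%

-75.00%


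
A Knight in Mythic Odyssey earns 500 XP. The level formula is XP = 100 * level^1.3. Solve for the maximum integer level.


XP = 100 * level^1.3, so level = (XP / 100)^(1/1.3)
= (500 / 100)^(1/1.3)
= 5.0^0.7692
= 3.4488
Floor: level = 3

level 3


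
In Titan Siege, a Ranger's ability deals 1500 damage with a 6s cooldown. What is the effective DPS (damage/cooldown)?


DPS = damage / cooldown
= 1500 / 6
= 250.00

250.00 DPS


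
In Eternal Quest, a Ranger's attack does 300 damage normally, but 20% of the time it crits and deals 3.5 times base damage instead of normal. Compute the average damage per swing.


E[dmg] = base * (1 + crit_chance * (crit_mult - 1))
cc as decimal = 20/100 = 0.2
cm - 1 = 3.5 - 1 = 2.5
Bonus factor = 0.2 * 2.5 = 0.5
Total multiplier = 1 + 0.5 = 1.5
Expected damage = 300 * 1.5 = 450.00

450.00 damage


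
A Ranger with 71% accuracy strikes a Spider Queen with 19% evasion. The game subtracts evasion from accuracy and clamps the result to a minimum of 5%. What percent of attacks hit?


accuracy - evasion = 71 - 19 = 52
Apply floor: max(52, 5) = 52
Hit chance = 52%

52%


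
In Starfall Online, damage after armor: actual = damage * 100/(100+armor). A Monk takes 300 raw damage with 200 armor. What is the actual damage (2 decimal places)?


actual = 300 * 100 / (100 + 200)
= 300 * 100 / 300
= 30000 / 300
= 100.00

100.00 damage


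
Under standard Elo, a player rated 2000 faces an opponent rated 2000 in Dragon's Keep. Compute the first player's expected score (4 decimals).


Elo expected score: Ea = 1/(1 + 10^((Rb-Ra)/400))
Rb - Ra = 2000 - 2000 = 0
(Rb-Ra)/400 = 0/400 = 0.0
10^0.0 = 1.0
Ea = 1/(1 + 1.0) = 1/2.0 = 0.5000

0.5000


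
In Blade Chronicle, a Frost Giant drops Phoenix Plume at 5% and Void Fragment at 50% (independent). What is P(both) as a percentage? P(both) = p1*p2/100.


For independent events, P(both) = P(A) * P(B)
= 5% * 50%
= 250 / 100 %
= 2.5%

2.5%


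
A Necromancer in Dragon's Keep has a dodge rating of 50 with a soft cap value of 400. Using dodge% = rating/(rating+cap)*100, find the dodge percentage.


dodge% = 50 / (50 + 400) * 100
= 50 / 450 * 100
= 0.111111 * 100
= 11.11%

11.11%


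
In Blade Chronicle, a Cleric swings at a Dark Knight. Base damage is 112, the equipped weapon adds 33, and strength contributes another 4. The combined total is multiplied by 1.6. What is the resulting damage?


Sum base + weapon + str = 112 + 33 + 4 = 149
Multiply by 1.6:
149 * 1.6 = 238.4

238.4 damage


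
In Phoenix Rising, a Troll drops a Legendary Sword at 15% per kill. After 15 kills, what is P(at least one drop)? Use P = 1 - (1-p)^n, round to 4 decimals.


P(at least one) = 1 - P(none) = 1 - (1-p)^n
p = 15/100 = 0.15
1 - p = 0.85
(1 - p)^15 = 0.85^15 = 0.087354
P(at least one) = 1 - 0.087354 = 0.9126

0.9126


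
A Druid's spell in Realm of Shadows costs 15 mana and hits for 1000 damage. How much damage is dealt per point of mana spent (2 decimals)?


Efficiency = damage / mana
= 1000 / 15
= 66.67

66.67 dmg/mana


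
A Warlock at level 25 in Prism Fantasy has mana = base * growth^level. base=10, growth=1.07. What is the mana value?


value = base * growth^level
= 10 * 1.07^25
= 10 * 5.427433
= 54.27

54.27 mana


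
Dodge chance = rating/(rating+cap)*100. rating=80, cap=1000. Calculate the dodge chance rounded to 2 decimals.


dodge% = 80 / (80 + 1000) * 100
= 80 / 1080 * 100
= 0.074074 * 100
= 7.41%

7.41%


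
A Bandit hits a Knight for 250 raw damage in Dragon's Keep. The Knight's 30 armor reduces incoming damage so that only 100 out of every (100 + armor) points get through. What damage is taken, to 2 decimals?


actual = 250 * 100 / (100 + 30)
= 250 * 100 / 130
= 25000 / 130
= 192.31

192.31 damage


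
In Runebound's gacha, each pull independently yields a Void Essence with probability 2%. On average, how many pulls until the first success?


Expected pulls for a geometric distribution = 1/p = 100 / rate%
= 100 / 2
= 50.0

50.0 pulls


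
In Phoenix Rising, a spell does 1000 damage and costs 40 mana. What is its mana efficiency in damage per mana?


Efficiency = damage / mana
= 1000 / 40
= 25.00

25.00 dmg/mana


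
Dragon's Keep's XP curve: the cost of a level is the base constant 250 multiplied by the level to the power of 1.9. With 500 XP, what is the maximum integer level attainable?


XP = 250 * level^1.9, so level = (XP / 250)^(1/1.9)
= (500 / 250)^(1/1.9)
= 2.0^0.5263
= 1.4402
Floor: level = 1

level 1


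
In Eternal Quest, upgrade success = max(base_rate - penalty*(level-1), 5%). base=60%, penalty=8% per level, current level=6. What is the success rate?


raw_rate = 60 - 8 * (6 - 1)
= 60 - 8 * 5
= 60 - 40
= 20
Apply floor: max(20, 5) = 20%

20%


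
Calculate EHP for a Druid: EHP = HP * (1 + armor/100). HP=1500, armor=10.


EHP = 1500 * (1 + 10/100)
= 1500 * (1 + 0.1)
= 1500 * 1.1
= 1650.0

1650.0 EHP


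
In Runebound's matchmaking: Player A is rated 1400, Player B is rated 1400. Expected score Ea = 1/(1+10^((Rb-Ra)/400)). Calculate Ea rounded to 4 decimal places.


Elo expected score: Ea = 1/(1 + 10^((Rb-Ra)/400))
Rb - Ra = 1400 - 1400 = 0
(Rb-Ra)/400 = 0/400 = 0.0
10^0.0 = 1.0
Ea = 1/(1 + 1.0) = 1/2.0 = 0.5000

0.5000


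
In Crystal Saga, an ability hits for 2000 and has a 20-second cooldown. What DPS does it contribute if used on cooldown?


DPS = damage / cooldown
= 2000 / 20
= 100.00

100.00 DPS


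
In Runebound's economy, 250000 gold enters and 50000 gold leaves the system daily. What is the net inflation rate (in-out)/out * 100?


Net gold = 250000 - 50000 = 200000
Inflation rate = net / sunk * 100 = 200000 / 50000 * 100
= 4.0 * 100
= 400.00%

400.00%


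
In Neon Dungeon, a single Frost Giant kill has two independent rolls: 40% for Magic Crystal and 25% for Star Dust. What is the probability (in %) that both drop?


For independent events, P(both) = P(A) * P(B)
= 40% * 25%
= 1000 / 100 %
= 10.0%

10.0%


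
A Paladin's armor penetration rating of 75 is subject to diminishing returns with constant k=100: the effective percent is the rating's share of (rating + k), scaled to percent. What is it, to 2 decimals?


effective% = rating / (rating + k) * 100
= 75 / (75 + 100) * 100
= 75 / 175 * 100
= 0.428571 * 100
= 42.86%

42.86%


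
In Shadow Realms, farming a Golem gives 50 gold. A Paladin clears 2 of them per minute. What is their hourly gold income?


Gold per minute = 50 * 2 = 100
Gold per hour = 100 * 60 = 6000

6000 gold/hour


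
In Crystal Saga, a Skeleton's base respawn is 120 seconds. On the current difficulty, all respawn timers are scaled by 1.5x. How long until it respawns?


Respawn time = base * multiplier
= 120 * 1.5
= 180.0 seconds

180.0 seconds


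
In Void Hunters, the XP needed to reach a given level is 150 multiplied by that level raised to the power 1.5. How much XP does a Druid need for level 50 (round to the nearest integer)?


XP = 150 * level^1.5
Substitute level = 50:
XP = 150 * 50^1.5
= 150 * 353.5534
= 53033

53033 XP


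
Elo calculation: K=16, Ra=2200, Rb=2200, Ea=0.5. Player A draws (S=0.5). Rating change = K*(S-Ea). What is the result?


Elo update: delta = K * (S - Ea), where S = 0.5 (draws)
S - Ea = 0.5 - 0.5 = 0.0
Rating change = 16 * 0.0
= 0.00

0.00 rating points


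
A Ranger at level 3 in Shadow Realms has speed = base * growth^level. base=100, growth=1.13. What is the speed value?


value = base * growth^level
= 100 * 1.13^3
= 100 * 1.442897
= 144.29

144.29 speed


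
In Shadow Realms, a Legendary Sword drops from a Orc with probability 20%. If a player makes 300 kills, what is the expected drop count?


Expected drops = kills * (drop_rate / 100)
= 300 * (20 / 100)
= 300 * 0.2
= 60.0

60.0 drops


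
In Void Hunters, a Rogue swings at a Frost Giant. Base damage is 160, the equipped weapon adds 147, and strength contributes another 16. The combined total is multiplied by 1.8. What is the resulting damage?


Sum base + weapon + str = 160 + 147 + 16 = 323
Multiply by 1.8:
323 * 1.8 = 581.4

581.4 damage


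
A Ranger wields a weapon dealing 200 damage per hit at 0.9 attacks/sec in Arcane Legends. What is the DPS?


DPS = damage * attack_speed
= 200 * 0.9
= 180.0

180.0 DPS


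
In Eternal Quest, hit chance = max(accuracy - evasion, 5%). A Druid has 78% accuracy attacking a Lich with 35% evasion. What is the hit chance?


accuracy - evasion = 78 - 35 = 43
Apply floor: max(43, 5) = 43
Hit chance = 43%

43%


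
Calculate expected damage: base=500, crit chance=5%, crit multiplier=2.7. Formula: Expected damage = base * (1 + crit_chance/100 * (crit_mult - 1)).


E[dmg] = base * (1 + crit_chance * (crit_mult - 1))
cc as decimal = 5/100 = 0.05
cm - 1 = 2.7 - 1 = 1.7
Bonus factor = 0.05 * 1.7 = 0.085
Total multiplier = 1 + 0.085 = 1.085
Expected damage = 500 * 1.085 = 542.50

542.50 damage


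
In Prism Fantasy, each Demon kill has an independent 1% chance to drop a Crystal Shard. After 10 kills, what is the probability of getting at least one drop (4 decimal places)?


P(at least one) = 1 - P(none) = 1 - (1-p)^n
p = 1/100 = 0.01
1 - p = 0.99
(1 - p)^10 = 0.99^10 = 0.904382
P(at least one) = 1 - 0.904382 = 0.0956

0.0956


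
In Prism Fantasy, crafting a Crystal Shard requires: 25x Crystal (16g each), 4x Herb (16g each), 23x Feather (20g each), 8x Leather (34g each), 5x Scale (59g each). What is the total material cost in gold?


Cost breakdown:
  Crystal: 25 * 16 = 400
  Herb: 4 * 16 = 64
  Feather: 23 * 20 = 460
  Leather: 8 * 34 = 272
  Scale: 5 * 59 = 295
Total = 400 + 64 + 460 + 272 + 295 = 1491

1491 gold


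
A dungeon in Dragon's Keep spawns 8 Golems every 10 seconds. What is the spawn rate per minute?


Spawns per minute = count * (60 / interval)
= 8 * (60 / 10)
= 8 * 6.0
= 48.0

48.0 per minute


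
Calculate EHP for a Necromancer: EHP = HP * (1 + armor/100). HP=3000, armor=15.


EHP = 3000 * (1 + 15/100)
= 3000 * (1 + 0.15)
= 3000 * 1.15
= 3450.0

3450.0 EHP


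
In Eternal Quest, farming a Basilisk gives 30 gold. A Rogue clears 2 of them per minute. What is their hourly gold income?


Gold per minute = 30 * 2 = 60
Gold per hour = 60 * 60 = 3600

3600 gold/hour


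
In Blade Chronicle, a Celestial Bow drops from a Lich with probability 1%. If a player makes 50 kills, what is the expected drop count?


Expected drops = kills * (drop_rate / 100)
= 50 * (1 / 100)
= 50 * 0.01
= 0.5

0.5 drops


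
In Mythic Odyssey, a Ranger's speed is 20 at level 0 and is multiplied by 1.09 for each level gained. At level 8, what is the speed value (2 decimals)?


value = base * growth^level
= 20 * 1.09^8
= 20 * 1.992563
= 39.85

39.85 speed


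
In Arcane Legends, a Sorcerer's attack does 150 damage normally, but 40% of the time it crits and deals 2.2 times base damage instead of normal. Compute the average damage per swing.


E[dmg] = base * (1 + crit_chance * (crit_mult - 1))
cc as decimal = 40/100 = 0.4
cm - 1 = 2.2 - 1 = 1.2
Bonus factor = 0.4 * 1.2 = 0.48
Total multiplier = 1 + 0.48 = 1.48
Expected damage = 150 * 1.48 = 222.00

222.00 damage


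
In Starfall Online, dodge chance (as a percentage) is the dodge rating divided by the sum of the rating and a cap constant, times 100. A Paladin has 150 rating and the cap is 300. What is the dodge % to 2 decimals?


dodge% = 150 / (150 + 300) * 100
= 150 / 450 * 100
= 0.333333 * 100
= 33.33%

33.33%


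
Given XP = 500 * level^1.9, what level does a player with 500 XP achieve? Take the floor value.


XP = 500 * level^1.9, so level = (XP / 500)^(1/1.9)
= (500 / 500)^(1/1.9)
= 1.0^0.5263
= 1.0
Floor: level = 1

level 1


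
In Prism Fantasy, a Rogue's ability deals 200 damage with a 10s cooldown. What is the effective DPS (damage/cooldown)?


DPS = damage / cooldown
= 200 / 10
= 20.00

20.00 DPS


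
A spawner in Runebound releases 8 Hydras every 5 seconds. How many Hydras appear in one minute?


Spawns per minute = count * (60 / interval)
= 8 * (60 / 5)
= 8 * 12.0
= 96.0

96.0 per minute


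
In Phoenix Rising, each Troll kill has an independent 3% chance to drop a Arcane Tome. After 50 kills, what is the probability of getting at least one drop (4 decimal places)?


P(at least one) = 1 - P(none) = 1 - (1-p)^n
p = 3/100 = 0.03
1 - p = 0.97
(1 - p)^50 = 0.97^50 = 0.218065
P(at least one) = 1 - 0.218065 = 0.7819

0.7819


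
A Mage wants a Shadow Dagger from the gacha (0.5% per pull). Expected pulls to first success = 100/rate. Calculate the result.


Expected pulls for a geometric distribution = 1/p = 100 / rate%
= 100 / 0.5
= 200.0

200.0 pulls


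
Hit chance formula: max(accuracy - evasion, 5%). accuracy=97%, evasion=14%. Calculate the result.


accuracy - evasion = 97 - 14 = 83
Apply floor: max(83, 5) = 83
Hit chance = 83%

83%


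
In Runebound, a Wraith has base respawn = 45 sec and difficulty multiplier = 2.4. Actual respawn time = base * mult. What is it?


Respawn time = base * multiplier
= 45 * 2.4
= 108.0 seconds

108.0 seconds


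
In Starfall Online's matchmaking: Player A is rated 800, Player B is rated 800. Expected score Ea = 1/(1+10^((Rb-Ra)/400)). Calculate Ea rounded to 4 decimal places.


Elo expected score: Ea = 1/(1 + 10^((Rb-Ra)/400))
Rb - Ra = 800 - 800 = 0
(Rb-Ra)/400 = 0/400 = 0.0
10^0.0 = 1.0
Ea = 1/(1 + 1.0) = 1/2.0 = 0.5000

0.5000
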